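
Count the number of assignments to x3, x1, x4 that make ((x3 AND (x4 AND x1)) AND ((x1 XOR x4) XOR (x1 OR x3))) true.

Satisfying assignments: (1,1,1)
Count: 1 out of 8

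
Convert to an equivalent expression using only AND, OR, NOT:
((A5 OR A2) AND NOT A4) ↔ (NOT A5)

(((A5 OR A2) AND NOT A4) AND (NOT A5)) OR (NOT ((A5 OR A2) AND NOT A4) AND A5)
(Biconditional = both true or both false)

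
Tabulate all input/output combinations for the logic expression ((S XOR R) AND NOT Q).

Q | S | R | Output
------------------
0 | 0 | 0 | 0
0 | 0 | 1 | 1
0 | 1 | 0 | 1
0 | 1 | 1 | 0
1 | 0 | 0 | 0
1 | 0 | 1 | 0
1 | 1 | 0 | 0
1 | 1 | 1 | 0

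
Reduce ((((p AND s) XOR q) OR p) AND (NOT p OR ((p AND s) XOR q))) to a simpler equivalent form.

By distribution ((E OR v) AND (E OR NOT v) = E):
= ((p AND s) XOR q)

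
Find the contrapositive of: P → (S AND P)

Contrapositive: NOT (S AND P) → NOT P
Note: A statement and its contrapositive are logically equivalent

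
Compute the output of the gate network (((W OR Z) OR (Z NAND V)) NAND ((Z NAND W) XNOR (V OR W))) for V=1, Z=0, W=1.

Substituting: (((1 OR 0) OR (0 NAND 1)) NAND ((0 NAND 1) XNOR (1 OR 1)))
= 0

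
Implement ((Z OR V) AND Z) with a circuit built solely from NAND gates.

((((Z NAND Z) NAND (V NAND V)) NAND Z) NAND (((Z NAND Z) NAND (V NAND V)) NAND Z))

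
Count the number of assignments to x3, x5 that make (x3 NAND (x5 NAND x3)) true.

Satisfying assignments: (0,0), (0,1), (1,1)
Count: 3 out of 4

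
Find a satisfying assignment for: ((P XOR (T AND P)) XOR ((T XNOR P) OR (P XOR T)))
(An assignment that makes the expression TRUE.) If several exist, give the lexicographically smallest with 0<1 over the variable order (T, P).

T=0, P=0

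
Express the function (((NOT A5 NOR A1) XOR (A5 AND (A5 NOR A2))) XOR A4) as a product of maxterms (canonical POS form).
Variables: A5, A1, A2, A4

ΠM(0, 2, 4, 6, 9, 11, 12, 14) = (A5 OR A1 OR A2 OR A4) AND (A5 OR A1 OR NOT A2 OR A4) AND (A5 OR NOT A1 OR A2 OR A4) AND (A5 OR NOT A1 OR NOT A2 OR A4) AND (NOT A5 OR A1 OR A2 OR NOT A4) AND (NOT A5 OR A1 OR NOT A2 OR NOT A4) AND (NOT A5 OR NOT A1 OR A2 OR A4) AND (NOT A5 OR NOT A1 OR NOT A2 OR A4)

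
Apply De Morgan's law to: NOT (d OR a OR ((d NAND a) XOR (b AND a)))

NOT d AND NOT a AND NOT ((d NAND a) XOR (b AND a))
De Morgan's: NOT(OR of terms) = AND of negations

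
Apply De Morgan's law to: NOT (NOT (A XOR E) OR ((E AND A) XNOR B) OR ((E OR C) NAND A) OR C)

(A XOR E) AND NOT ((E AND A) XNOR B) AND NOT ((E OR C) NAND A) AND NOT C
De Morgan's: NOT(OR of terms) = AND of negations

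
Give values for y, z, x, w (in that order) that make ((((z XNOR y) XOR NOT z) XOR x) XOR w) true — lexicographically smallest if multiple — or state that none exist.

y=0, z=0, x=0, w=1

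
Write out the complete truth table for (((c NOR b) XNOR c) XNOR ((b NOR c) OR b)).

c | b | Output
--------------
0 | 0 | 0
0 | 1 | 1
1 | 0 | 1
1 | 1 | 0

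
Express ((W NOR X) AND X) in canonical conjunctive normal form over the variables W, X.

(W OR X) AND (W OR NOT X) AND (NOT W OR X) AND (NOT W OR NOT X)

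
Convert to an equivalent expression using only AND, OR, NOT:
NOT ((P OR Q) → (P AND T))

(P OR Q) AND NOT (P AND T)
(Negated implication: NOT(A → B) = A AND NOT B)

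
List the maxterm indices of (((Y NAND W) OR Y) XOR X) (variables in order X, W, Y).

ΠM(4, 5, 6, 7) = (NOT X OR W OR Y) AND (NOT X OR W OR NOT Y) AND (NOT X OR NOT W OR Y) AND (NOT X OR NOT W OR NOT Y)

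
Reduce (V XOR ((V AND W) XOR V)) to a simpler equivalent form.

By XOR self-cancellation ((E XOR v) XOR v = E):
= (V AND W)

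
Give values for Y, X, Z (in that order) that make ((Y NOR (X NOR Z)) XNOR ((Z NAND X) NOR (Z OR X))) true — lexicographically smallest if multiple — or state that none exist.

Y=0, X=0, Z=0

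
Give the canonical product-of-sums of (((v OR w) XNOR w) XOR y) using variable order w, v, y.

ΠM(1, 2, 5, 7) = (w OR v OR NOT y) AND (w OR NOT v OR y) AND (NOT w OR v OR NOT y) AND (NOT w OR NOT v OR NOT y)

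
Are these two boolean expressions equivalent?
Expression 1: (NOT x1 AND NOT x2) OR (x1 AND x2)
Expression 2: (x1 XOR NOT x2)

Yes, they are equivalent — the two output columns agree on all 4 assignments:
x1 | x2 | Expression 1 | Expression 2
-------------------------------------
0 | 0 | 1 | 1
0 | 1 | 0 | 0
1 | 0 | 0 | 0
1 | 1 | 1 | 1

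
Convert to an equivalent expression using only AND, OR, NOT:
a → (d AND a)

NOT a OR (d AND a)
(Implication elimination: A → B = NOT A OR B)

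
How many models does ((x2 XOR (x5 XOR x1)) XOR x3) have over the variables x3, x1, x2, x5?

Satisfying assignments: (0,0,0,1), (0,0,1,0), (0,1,0,0), (0,1,1,1), (1,0,0,0), (1,0,1,1), (1,1,0,1), (1,1,1,0)
Count: 8 out of 16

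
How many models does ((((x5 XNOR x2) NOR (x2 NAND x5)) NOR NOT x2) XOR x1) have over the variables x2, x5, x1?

Satisfying assignments: (0,0,1), (0,1,1), (1,0,0), (1,1,0)
Count: 4 out of 8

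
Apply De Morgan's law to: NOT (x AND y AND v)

NOT x OR NOT y OR NOT v
De Morgan's: NOT(AND of terms) = OR of negations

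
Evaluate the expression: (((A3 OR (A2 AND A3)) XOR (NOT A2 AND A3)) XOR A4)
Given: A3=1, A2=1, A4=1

Substituting: (((1 OR (1 AND 1)) XOR (NOT 1 AND 1)) XOR 1)
= 0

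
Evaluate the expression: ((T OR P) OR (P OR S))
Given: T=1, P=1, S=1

Substituting: ((1 OR 1) OR (1 OR 1))
= 1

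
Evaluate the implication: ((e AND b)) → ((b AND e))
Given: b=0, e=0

Antecedent ((e AND b)) = 0; consequent ((b AND e)) = 0.
0 → 0 = 1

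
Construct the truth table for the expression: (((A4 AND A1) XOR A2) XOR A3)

A2 | A4 | A1 | A3 | Output
--------------------------
0 | 0 | 0 | 0 | 0
0 | 0 | 0 | 1 | 1
0 | 0 | 1 | 0 | 0
0 | 0 | 1 | 1 | 1
0 | 1 | 0 | 0 | 0
0 | 1 | 0 | 1 | 1
0 | 1 | 1 | 0 | 1
0 | 1 | 1 | 1 | 0
1 | 0 | 0 | 0 | 1
1 | 0 | 0 | 1 | 0
1 | 0 | 1 | 0 | 1
1 | 0 | 1 | 1 | 0
1 | 1 | 0 | 0 | 1
1 | 1 | 0 | 1 | 0
1 | 1 | 1 | 0 | 0
1 | 1 | 1 | 1 | 1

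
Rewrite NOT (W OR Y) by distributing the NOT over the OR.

NOT W AND NOT Y
De Morgan's: NOT(OR of terms) = AND of negations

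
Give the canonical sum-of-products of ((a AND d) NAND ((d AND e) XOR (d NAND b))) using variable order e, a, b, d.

Σm(0, 1, 2, 3, 4, 6, 7, 8, 9, 10, 11, 12, 13, 14) = (NOT e AND NOT a AND NOT b AND NOT d) OR (NOT e AND NOT a AND NOT b AND d) OR (NOT e AND NOT a AND b AND NOT d) OR (NOT e AND NOT a AND b AND d) OR (NOT e AND a AND NOT b AND NOT d) OR (NOT e AND a AND b AND NOT d) OR (NOT e AND a AND b AND d) OR (e AND NOT a AND NOT b AND NOT d) OR (e AND NOT a AND NOT b AND d) OR (e AND NOT a AND b AND NOT d) OR (e AND NOT a AND b AND d) OR (e AND a AND NOT b AND NOT d) OR (e AND a AND NOT b AND d) OR (e AND a AND b AND NOT d)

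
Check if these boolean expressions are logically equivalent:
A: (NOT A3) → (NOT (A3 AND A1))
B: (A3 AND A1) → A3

Yes, Contrapositive is always equivalent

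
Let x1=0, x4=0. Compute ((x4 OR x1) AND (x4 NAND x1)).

Substituting: ((0 OR 0) AND (0 NAND 0))
= 0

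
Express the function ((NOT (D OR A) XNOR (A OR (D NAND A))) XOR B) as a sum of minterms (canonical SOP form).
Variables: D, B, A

Σm(0, 3, 6, 7) = (NOT D AND NOT B AND NOT A) OR (NOT D AND B AND A) OR (D AND B AND NOT A) OR (D AND B AND A)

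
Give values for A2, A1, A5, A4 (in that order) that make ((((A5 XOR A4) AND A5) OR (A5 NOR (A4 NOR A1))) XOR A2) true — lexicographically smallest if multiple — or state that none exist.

A2=0, A1=0, A5=0, A4=1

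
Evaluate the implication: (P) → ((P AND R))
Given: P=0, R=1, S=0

Antecedent (P) = 0; consequent ((P AND R)) = 0.
0 → 0 = 1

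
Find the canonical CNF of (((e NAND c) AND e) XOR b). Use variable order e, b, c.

(e OR b OR c) AND (e OR b OR NOT c) AND (NOT e OR b OR NOT c) AND (NOT e OR NOT b OR c)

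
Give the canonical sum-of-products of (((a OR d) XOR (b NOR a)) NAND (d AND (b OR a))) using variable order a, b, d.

Σm(0, 1, 2, 4, 6) = (NOT a AND NOT b AND NOT d) OR (NOT a AND NOT b AND d) OR (NOT a AND b AND NOT d) OR (a AND NOT b AND NOT d) OR (a AND b AND NOT d)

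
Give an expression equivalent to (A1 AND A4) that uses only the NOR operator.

((A1 NOR A1) NOR (A4 NOR A4))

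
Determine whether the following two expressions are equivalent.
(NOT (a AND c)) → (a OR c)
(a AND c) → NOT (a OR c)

No, Inverse is not equivalent to original (counterexample: c=0, a=0)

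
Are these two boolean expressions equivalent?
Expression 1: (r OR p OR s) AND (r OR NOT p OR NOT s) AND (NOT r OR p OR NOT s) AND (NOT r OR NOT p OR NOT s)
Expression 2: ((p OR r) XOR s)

Yes, they are equivalent — the two output columns agree on all 8 assignments:
r | p | s | Expression 1 | Expression 2
---------------------------------------
0 | 0 | 0 | 0 | 0
0 | 0 | 1 | 1 | 1
0 | 1 | 0 | 1 | 1
0 | 1 | 1 | 0 | 0
1 | 0 | 0 | 1 | 1
1 | 0 | 1 | 0 | 0
1 | 1 | 0 | 1 | 1
1 | 1 | 1 | 0 | 0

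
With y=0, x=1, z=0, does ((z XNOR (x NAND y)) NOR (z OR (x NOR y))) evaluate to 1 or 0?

Substituting: ((0 XNOR (1 NAND 0)) NOR (0 OR (1 NOR 0)))
= 1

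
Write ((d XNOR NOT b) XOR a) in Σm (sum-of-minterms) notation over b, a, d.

Σm(1, 2, 4, 7) = (NOT b AND NOT a AND d) OR (NOT b AND a AND NOT d) OR (b AND NOT a AND NOT d) OR (b AND a AND d)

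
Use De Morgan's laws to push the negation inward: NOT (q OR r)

NOT q AND NOT r
De Morgan's: NOT(OR of terms) = AND of negations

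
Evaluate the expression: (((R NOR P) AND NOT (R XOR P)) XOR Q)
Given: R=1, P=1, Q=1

Substituting: (((1 NOR 1) AND NOT (1 XOR 1)) XOR 1)
= 1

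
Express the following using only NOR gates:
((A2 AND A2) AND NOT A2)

((((A2 NOR A2) NOR (A2 NOR A2)) NOR ((A2 NOR A2) NOR (A2 NOR A2))) NOR ((A2 NOR A2) NOR (A2 NOR A2)))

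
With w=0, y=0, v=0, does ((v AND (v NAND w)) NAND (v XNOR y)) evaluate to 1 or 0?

Substituting: ((0 AND (0 NAND 0)) NAND (0 XNOR 0))
= 1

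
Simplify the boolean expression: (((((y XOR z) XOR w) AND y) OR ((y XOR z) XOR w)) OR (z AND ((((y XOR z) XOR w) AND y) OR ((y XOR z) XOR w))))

By absorption (E OR (E AND v) = E) then absorption (E OR (E AND v) = E):
= ((y XOR z) XOR w)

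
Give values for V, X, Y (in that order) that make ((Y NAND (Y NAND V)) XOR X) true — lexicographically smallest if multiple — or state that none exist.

V=0, X=0, Y=0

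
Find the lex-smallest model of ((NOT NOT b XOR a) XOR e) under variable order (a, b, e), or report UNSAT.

a=0, b=0, e=1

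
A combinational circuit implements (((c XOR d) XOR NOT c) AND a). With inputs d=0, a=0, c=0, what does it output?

Substituting: (((0 XOR 0) XOR NOT 0) AND 0)
= 0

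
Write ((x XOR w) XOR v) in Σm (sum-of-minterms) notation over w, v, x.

Σm(1, 2, 4, 7) = (NOT w AND NOT v AND x) OR (NOT w AND v AND NOT x) OR (w AND NOT v AND NOT x) OR (w AND v AND x)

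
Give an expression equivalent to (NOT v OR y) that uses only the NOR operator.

(((v NOR v) NOR y) NOR ((v NOR v) NOR y))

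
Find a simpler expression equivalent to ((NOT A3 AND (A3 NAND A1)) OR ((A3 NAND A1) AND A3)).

By distribution ((E AND v) OR (E AND NOT v) = E):
= (A3 NAND A1)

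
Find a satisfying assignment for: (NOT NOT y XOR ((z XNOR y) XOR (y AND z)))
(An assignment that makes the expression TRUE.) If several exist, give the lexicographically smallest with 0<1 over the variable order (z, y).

z=0, y=0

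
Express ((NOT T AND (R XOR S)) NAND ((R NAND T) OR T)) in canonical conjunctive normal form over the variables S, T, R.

(S OR T OR NOT R) AND (NOT S OR T OR R)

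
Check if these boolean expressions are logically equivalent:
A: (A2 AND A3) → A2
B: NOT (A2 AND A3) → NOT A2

No, Inverse is not equivalent to original (counterexample: A2=1, A5=0, A3=0)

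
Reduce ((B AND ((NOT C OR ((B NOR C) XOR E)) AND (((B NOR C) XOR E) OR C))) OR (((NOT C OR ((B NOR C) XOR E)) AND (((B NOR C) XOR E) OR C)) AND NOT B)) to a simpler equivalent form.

By distribution ((E AND v) OR (E AND NOT v) = E) then distribution ((E OR v) AND (E OR NOT v) = E):
= ((B NOR C) XOR E)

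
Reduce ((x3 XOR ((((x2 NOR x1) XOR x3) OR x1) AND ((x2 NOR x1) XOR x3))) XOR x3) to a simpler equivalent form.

By XOR self-cancellation ((E XOR v) XOR v = E) then absorption (E AND (E OR v) = E):
= ((x2 NOR x1) XOR x3)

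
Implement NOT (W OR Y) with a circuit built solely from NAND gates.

(((W NAND W) NAND (Y NAND Y)) NAND ((W NAND W) NAND (Y NAND Y)))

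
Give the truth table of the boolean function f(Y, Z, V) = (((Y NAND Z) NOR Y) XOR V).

Y | Z | V | Output
------------------
0 | 0 | 0 | 0
0 | 0 | 1 | 1
0 | 1 | 0 | 0
0 | 1 | 1 | 1
1 | 0 | 0 | 0
1 | 0 | 1 | 1
1 | 1 | 0 | 0
1 | 1 | 1 | 1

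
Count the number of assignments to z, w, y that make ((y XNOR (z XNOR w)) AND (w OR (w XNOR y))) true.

Satisfying assignments: (0,1,0), (1,0,0), (1,1,1)
Count: 3 out of 8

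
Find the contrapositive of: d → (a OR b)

Contrapositive: NOT (a OR b) → NOT d
Note: A statement and its contrapositive are logically equivalent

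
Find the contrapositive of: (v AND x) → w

Contrapositive: NOT w → NOT (v AND x)
Note: A statement and its contrapositive are logically equivalent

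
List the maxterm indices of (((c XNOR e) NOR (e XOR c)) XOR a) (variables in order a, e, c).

ΠM(0, 1, 2, 3) = (a OR e OR c) AND (a OR e OR NOT c) AND (a OR NOT e OR c) AND (a OR NOT e OR NOT c)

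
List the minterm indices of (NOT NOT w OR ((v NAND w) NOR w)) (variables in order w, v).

Σm(2, 3) = (w AND NOT v) OR (w AND v)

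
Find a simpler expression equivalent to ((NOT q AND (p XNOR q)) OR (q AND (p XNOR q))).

By distribution ((E AND v) OR (E AND NOT v) = E):
= (p XNOR q)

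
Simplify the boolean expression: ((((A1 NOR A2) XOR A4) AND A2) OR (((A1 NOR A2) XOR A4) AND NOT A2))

By distribution ((E AND v) OR (E AND NOT v) = E):
= ((A1 NOR A2) XOR A4)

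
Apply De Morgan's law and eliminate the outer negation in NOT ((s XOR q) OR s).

NOT (s XOR q) AND NOT s
De Morgan's: NOT(OR of terms) = AND of negations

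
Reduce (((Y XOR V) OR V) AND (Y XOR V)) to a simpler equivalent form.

By absorption (E AND (E OR v) = E):
= (Y XOR V)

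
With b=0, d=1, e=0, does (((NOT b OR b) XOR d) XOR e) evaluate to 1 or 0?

Substituting: (((NOT 0 OR 0) XOR 1) XOR 0)
= 0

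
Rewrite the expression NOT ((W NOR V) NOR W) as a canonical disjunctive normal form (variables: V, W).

(NOT V AND NOT W) OR (NOT V AND W) OR (V AND W)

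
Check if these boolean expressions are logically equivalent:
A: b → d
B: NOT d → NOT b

Yes, Contrapositive is always equivalent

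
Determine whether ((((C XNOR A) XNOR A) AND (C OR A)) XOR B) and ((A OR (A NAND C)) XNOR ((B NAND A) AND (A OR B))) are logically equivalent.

No. Counterexample: with B=0, C=0, A=1, Expression 1 = 0 but Expression 2 = 1.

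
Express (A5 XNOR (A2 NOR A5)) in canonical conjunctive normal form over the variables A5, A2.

(A5 OR A2) AND (NOT A5 OR A2) AND (NOT A5 OR NOT A2)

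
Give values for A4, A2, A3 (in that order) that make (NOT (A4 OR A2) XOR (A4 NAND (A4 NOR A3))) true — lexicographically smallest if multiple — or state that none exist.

A4=0, A2=1, A3=0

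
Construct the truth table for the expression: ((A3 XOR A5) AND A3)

A5 | A3 | Output
----------------
0 | 0 | 0
0 | 1 | 1
1 | 0 | 0
1 | 1 | 0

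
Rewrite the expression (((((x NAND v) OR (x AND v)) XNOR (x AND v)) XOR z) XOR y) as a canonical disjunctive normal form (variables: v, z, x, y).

(NOT v AND NOT z AND NOT x AND y) OR (NOT v AND NOT z AND x AND y) OR (NOT v AND z AND NOT x AND NOT y) OR (NOT v AND z AND x AND NOT y) OR (v AND NOT z AND NOT x AND y) OR (v AND NOT z AND x AND NOT y) OR (v AND z AND NOT x AND NOT y) OR (v AND z AND x AND y)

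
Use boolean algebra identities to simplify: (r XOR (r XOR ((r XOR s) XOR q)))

By XOR self-cancellation ((E XOR v) XOR v = E):
= ((r XOR s) XOR q)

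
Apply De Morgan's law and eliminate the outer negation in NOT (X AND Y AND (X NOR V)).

NOT X OR NOT Y OR NOT (X NOR V)
De Morgan's: NOT(AND of terms) = OR of negations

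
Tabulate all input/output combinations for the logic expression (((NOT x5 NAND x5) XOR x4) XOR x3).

x5 | x4 | x3 | Output
---------------------
0 | 0 | 0 | 1
0 | 0 | 1 | 0
0 | 1 | 0 | 0
0 | 1 | 1 | 1
1 | 0 | 0 | 1
1 | 0 | 1 | 0
1 | 1 | 0 | 0
1 | 1 | 1 | 1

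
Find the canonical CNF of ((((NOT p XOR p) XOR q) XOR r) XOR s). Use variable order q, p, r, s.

(q OR p OR r OR NOT s) AND (q OR p OR NOT r OR s) AND (q OR NOT p OR r OR NOT s) AND (q OR NOT p OR NOT r OR s) AND (NOT q OR p OR r OR s) AND (NOT q OR p OR NOT r OR NOT s) AND (NOT q OR NOT p OR r OR s) AND (NOT q OR NOT p OR NOT r OR NOT s)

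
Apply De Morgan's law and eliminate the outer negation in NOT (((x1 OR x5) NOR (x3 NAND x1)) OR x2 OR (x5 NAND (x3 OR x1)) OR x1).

NOT ((x1 OR x5) NOR (x3 NAND x1)) AND NOT x2 AND NOT (x5 NAND (x3 OR x1)) AND NOT x1
De Morgan's: NOT(OR of terms) = AND of negations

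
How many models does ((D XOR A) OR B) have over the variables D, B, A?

Satisfying assignments: (0,0,1), (0,1,0), (0,1,1), (1,0,0), (1,1,0), (1,1,1)
Count: 6 out of 8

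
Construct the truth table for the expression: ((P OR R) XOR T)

P | R | T | Output
------------------
0 | 0 | 0 | 0
0 | 0 | 1 | 1
0 | 1 | 0 | 1
0 | 1 | 1 | 0
1 | 0 | 0 | 1
1 | 0 | 1 | 0
1 | 1 | 0 | 1
1 | 1 | 1 | 0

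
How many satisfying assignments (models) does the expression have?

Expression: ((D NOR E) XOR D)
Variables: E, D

Satisfying assignments: (0,0), (0,1), (1,1)
Count: 3 out of 4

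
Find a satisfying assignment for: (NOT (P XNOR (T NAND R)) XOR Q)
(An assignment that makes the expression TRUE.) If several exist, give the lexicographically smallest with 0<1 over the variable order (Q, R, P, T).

Q=0, R=0, P=0, T=0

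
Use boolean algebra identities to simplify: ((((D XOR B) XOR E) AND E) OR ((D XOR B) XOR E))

By absorption (E OR (E AND v) = E):
= ((D XOR B) XOR E)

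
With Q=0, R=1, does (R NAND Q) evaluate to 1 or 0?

Substituting: (1 NAND 0)
= 1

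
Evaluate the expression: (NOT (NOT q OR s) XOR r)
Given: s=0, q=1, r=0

Substituting: (NOT (NOT 1 OR 0) XOR 0)
= 1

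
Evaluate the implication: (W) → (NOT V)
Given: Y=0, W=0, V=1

Antecedent (W) = 0; consequent (NOT V) = 0.
0 → 0 = 1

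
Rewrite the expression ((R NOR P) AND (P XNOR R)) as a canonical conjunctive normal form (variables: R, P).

(R OR NOT P) AND (NOT R OR P) AND (NOT R OR NOT P)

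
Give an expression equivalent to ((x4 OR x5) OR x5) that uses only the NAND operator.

((((x4 NAND x4) NAND (x5 NAND x5)) NAND ((x4 NAND x4) NAND (x5 NAND x5))) NAND (x5 NAND x5))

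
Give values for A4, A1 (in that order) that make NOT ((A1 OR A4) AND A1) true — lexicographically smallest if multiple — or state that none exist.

A4=0, A1=0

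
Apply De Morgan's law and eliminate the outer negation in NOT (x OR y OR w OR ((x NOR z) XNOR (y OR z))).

NOT x AND NOT y AND NOT w AND NOT ((x NOR z) XNOR (y OR z))
De Morgan's: NOT(OR of terms) = AND of negations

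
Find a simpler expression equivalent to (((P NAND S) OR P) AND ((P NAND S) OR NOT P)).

By distribution ((E OR v) AND (E OR NOT v) = E):
= (P NAND S)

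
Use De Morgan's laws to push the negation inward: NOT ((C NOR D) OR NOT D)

NOT (C NOR D) AND D
De Morgan's: NOT(OR of terms) = AND of negations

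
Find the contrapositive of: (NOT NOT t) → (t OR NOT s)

Contrapositive: NOT (t OR NOT s) → NOT t
Note: A statement and its contrapositive are logically equivalent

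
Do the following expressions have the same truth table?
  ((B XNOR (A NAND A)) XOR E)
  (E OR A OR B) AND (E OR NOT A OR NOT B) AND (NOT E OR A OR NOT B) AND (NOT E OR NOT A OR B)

Yes, they are equivalent — the two output columns agree on all 8 assignments:
E | A | B | Expression 1 | Expression 2
---------------------------------------
0 | 0 | 0 | 0 | 0
0 | 0 | 1 | 1 | 1
0 | 1 | 0 | 1 | 1
0 | 1 | 1 | 0 | 0
1 | 0 | 0 | 1 | 1
1 | 0 | 1 | 0 | 0
1 | 1 | 0 | 0 | 0
1 | 1 | 1 | 1 | 1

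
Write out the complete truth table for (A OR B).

B | A | Output
--------------
0 | 0 | 0
0 | 1 | 1
1 | 0 | 1
1 | 1 | 1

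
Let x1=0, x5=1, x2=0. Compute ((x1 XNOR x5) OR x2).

Substituting: ((0 XNOR 1) OR 0)
= 0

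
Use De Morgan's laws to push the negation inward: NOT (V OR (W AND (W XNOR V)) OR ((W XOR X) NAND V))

NOT V AND NOT (W AND (W XNOR V)) AND NOT ((W XOR X) NAND V)
De Morgan's: NOT(OR of terms) = AND of negations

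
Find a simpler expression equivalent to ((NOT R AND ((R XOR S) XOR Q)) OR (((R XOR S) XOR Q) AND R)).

By distribution ((E AND v) OR (E AND NOT v) = E):
= ((R XOR S) XOR Q)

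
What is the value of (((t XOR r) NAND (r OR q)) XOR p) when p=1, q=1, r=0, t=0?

Substituting: (((0 XOR 0) NAND (0 OR 1)) XOR 1)
= 0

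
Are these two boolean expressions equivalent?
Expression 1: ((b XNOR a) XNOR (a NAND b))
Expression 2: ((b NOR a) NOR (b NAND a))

No. Counterexample: with b=0, a=0, Expression 1 = 1 but Expression 2 = 0.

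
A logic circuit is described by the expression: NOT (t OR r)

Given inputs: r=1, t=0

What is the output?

Substituting: NOT (0 OR 1)
= 0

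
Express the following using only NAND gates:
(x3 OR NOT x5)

((x3 NAND x3) NAND ((x5 NAND x5) NAND (x5 NAND x5)))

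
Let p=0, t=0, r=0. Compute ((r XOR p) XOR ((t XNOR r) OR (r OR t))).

Substituting: ((0 XOR 0) XOR ((0 XNOR 0) OR (0 OR 0)))
= 1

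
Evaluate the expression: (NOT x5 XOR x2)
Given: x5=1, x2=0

Substituting: (NOT 1 XOR 0)
= 0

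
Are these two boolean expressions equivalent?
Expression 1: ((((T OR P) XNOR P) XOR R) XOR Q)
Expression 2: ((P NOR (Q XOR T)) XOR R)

No. Counterexample: with T=0, R=0, Q=0, P=1, Expression 1 = 1 but Expression 2 = 0.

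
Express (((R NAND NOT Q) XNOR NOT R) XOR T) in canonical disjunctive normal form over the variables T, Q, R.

(NOT T AND NOT Q AND NOT R) OR (NOT T AND NOT Q AND R) OR (NOT T AND Q AND NOT R) OR (T AND Q AND R)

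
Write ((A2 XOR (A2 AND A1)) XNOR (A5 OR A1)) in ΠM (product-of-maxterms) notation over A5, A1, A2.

ΠM(1, 2, 3, 4, 6, 7) = (A5 OR A1 OR NOT A2) AND (A5 OR NOT A1 OR A2) AND (A5 OR NOT A1 OR NOT A2) AND (NOT A5 OR A1 OR A2) AND (NOT A5 OR NOT A1 OR A2) AND (NOT A5 OR NOT A1 OR NOT A2)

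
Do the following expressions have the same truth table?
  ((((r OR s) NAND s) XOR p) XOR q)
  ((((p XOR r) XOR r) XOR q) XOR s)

No. Counterexample: with p=0, r=0, q=0, s=0, Expression 1 = 1 but Expression 2 = 0.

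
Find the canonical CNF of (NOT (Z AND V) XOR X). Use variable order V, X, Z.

(V OR NOT X OR Z) AND (V OR NOT X OR NOT Z) AND (NOT V OR X OR NOT Z) AND (NOT V OR NOT X OR Z)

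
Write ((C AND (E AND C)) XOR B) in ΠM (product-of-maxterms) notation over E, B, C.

ΠM(0, 1, 4, 7) = (E OR B OR C) AND (E OR B OR NOT C) AND (NOT E OR B OR C) AND (NOT E OR NOT B OR NOT C)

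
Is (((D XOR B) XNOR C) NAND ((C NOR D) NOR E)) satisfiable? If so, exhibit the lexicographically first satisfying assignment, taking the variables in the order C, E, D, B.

C=0, E=0, D=0, B=0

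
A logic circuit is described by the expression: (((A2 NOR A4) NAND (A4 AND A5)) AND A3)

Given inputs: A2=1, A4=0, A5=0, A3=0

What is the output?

Substituting: (((1 NOR 0) NAND (0 AND 0)) AND 0)
= 0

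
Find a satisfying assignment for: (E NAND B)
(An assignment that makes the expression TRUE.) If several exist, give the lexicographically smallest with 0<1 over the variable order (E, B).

E=0, B=0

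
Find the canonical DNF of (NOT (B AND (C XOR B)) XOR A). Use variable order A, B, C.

(NOT A AND NOT B AND NOT C) OR (NOT A AND NOT B AND C) OR (NOT A AND B AND C) OR (A AND B AND NOT C)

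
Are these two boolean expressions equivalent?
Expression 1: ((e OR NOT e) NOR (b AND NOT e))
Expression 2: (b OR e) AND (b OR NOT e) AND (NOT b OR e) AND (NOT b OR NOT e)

Yes, they are equivalent — the two output columns agree on all 4 assignments:
b | e | Expression 1 | Expression 2
-----------------------------------
0 | 0 | 0 | 0
0 | 1 | 0 | 0
1 | 0 | 0 | 0
1 | 1 | 0 | 0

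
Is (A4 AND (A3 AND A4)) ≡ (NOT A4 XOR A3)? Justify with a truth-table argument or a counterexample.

No. Counterexample: with A3=0, A4=0, Expression 1 = 0 but Expression 2 = 1.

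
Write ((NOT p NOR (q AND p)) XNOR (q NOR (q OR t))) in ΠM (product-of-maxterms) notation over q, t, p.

ΠM(0, 3) = (q OR t OR p) AND (q OR NOT t OR NOT p)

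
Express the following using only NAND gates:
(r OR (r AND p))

((r NAND r) NAND (((r NAND p) NAND (r NAND p)) NAND ((r NAND p) NAND (r NAND p))))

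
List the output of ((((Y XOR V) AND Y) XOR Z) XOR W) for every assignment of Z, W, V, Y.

Z | W | V | Y | Output
----------------------
0 | 0 | 0 | 0 | 0
0 | 0 | 0 | 1 | 1
0 | 0 | 1 | 0 | 0
0 | 0 | 1 | 1 | 0
0 | 1 | 0 | 0 | 1
0 | 1 | 0 | 1 | 0
0 | 1 | 1 | 0 | 1
0 | 1 | 1 | 1 | 1
1 | 0 | 0 | 0 | 1
1 | 0 | 0 | 1 | 0
1 | 0 | 1 | 0 | 1
1 | 0 | 1 | 1 | 1
1 | 1 | 0 | 0 | 0
1 | 1 | 0 | 1 | 1
1 | 1 | 1 | 0 | 0
1 | 1 | 1 | 1 | 0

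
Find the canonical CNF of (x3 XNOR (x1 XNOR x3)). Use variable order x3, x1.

(x3 OR x1) AND (NOT x3 OR x1)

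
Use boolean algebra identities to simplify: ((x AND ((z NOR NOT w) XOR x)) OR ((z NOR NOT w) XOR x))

By absorption (E OR (E AND v) = E):
= ((z NOR NOT w) XOR x)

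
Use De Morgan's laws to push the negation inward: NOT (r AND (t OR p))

NOT r OR NOT (t OR p)
De Morgan's: NOT(AND of terms) = OR of negations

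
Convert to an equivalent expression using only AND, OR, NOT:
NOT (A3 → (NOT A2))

A3 AND A2
(Negated implication: NOT(A → B) = A AND NOT B)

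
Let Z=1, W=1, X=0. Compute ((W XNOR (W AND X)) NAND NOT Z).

Substituting: ((1 XNOR (1 AND 0)) NAND NOT 1)
= 1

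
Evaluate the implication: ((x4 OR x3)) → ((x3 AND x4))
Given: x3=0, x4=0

Antecedent ((x4 OR x3)) = 0; consequent ((x3 AND x4)) = 0.
0 → 0 = 1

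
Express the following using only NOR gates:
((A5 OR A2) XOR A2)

((((((A5 NOR A2) NOR (A5 NOR A2)) NOR A2) NOR (((A5 NOR A2) NOR (A5 NOR A2)) NOR A2)) NOR ((((A5 NOR A2) NOR (A5 NOR A2)) NOR A2) NOR (((A5 NOR A2) NOR (A5 NOR A2)) NOR A2))) NOR ((((((A5 NOR A2) NOR (A5 NOR A2)) NOR ((A5 NOR A2) NOR (A5 NOR A2))) NOR (A2 NOR A2)) NOR ((((A5 NOR A2) NOR (A5 NOR A2)) NOR ((A5 NOR A2) NOR (A5 NOR A2))) NOR (A2 NOR A2))) NOR (((((A5 NOR A2) NOR (A5 NOR A2)) NOR ((A5 NOR A2) NOR (A5 NOR A2))) NOR (A2 NOR A2)) NOR ((((A5 NOR A2) NOR (A5 NOR A2)) NOR ((A5 NOR A2) NOR (A5 NOR A2))) NOR (A2 NOR A2)))))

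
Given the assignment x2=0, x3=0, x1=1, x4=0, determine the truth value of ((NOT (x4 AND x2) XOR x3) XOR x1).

Substituting: ((NOT (0 AND 0) XOR 0) XOR 1)
= 0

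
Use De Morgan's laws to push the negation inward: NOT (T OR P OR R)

NOT T AND NOT P AND NOT R
De Morgan's: NOT(OR of terms) = AND of negations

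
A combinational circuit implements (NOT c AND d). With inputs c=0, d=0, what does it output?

Substituting: (NOT 0 AND 0)
= 0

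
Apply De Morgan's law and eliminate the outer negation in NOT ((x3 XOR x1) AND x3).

NOT (x3 XOR x1) OR NOT x3
De Morgan's: NOT(AND of terms) = OR of negations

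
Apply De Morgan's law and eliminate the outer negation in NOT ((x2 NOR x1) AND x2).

NOT (x2 NOR x1) OR NOT x2
De Morgan's: NOT(AND of terms) = OR of negations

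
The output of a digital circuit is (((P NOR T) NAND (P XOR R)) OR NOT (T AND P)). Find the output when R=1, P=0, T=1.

Substituting: (((0 NOR 1) NAND (0 XOR 1)) OR NOT (1 AND 0))
= 1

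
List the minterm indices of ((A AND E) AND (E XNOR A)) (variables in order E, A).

Σm(3) = (E AND A)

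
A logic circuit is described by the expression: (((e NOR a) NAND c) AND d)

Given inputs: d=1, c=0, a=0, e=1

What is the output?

Substituting: (((1 NOR 0) NAND 0) AND 1)
= 1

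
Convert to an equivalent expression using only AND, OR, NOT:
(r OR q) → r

NOT (r OR q) OR r
(Implication elimination: A → B = NOT A OR B)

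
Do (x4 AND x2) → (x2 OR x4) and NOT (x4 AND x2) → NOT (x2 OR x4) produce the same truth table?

No, Inverse is not equivalent to original (counterexample: x2=0, x4=1)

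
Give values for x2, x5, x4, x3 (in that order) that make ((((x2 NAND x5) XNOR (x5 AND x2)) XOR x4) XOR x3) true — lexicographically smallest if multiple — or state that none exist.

x2=0, x5=0, x4=0, x3=1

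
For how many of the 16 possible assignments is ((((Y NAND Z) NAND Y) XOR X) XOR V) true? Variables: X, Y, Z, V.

Satisfying assignments: (0,0,0,0), (0,0,1,0), (0,1,0,1), (0,1,1,0), (1,0,0,1), (1,0,1,1), (1,1,0,0), (1,1,1,1)
Count: 8 out of 16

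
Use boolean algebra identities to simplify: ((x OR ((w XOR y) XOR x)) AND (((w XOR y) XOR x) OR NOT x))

By distribution ((E OR v) AND (E OR NOT v) = E):
= ((w XOR y) XOR x)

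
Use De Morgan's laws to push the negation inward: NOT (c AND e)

NOT c OR NOT e
De Morgan's: NOT(AND of terms) = OR of negations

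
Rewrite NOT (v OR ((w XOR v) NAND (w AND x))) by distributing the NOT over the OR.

NOT v AND NOT ((w XOR v) NAND (w AND x))
De Morgan's: NOT(OR of terms) = AND of negations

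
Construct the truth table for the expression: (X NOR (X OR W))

X | W | Output
--------------
0 | 0 | 1
0 | 1 | 0
1 | 0 | 0
1 | 1 | 0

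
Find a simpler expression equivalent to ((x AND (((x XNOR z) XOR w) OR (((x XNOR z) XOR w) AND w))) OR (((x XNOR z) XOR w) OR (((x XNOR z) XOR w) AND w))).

By absorption (E OR (E AND v) = E) then absorption (E OR (E AND v) = E):
= ((x XNOR z) XOR w)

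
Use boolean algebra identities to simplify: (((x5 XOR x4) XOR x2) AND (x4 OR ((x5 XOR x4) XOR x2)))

By absorption (E AND (E OR v) = E):
= ((x5 XOR x4) XOR x2)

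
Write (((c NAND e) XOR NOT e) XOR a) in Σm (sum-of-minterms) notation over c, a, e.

Σm(1, 2, 6, 7) = (NOT c AND NOT a AND e) OR (NOT c AND a AND NOT e) OR (c AND a AND NOT e) OR (c AND a AND e)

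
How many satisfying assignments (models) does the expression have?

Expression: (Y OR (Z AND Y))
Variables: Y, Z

Satisfying assignments: (1,0), (1,1)
Count: 2 out of 4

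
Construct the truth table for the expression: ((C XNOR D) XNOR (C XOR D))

D | C | Output
--------------
0 | 0 | 0
0 | 1 | 0
1 | 0 | 0
1 | 1 | 0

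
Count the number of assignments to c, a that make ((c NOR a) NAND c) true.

Satisfying assignments: (0,0), (0,1), (1,0), (1,1)
Count: 4 out of 4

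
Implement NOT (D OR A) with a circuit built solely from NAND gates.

(((D NAND D) NAND (A NAND A)) NAND ((D NAND D) NAND (A NAND A)))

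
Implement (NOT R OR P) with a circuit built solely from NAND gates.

(((R NAND R) NAND (R NAND R)) NAND (P NAND P))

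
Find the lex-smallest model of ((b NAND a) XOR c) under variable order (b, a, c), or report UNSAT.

b=0, a=0, c=0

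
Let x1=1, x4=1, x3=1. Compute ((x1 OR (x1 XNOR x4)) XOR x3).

Substituting: ((1 OR (1 XNOR 1)) XOR 1)
= 0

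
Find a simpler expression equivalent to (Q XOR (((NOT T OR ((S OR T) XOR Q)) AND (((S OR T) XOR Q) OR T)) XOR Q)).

By XOR self-cancellation ((E XOR v) XOR v = E) then distribution ((E OR v) AND (E OR NOT v) = E):
= ((S OR T) XOR Q)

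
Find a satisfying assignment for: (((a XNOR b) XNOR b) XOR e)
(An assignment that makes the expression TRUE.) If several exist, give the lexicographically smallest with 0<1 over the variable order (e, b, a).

e=0, b=0, a=1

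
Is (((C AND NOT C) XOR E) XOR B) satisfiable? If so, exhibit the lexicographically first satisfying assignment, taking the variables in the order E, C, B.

E=0, C=0, B=1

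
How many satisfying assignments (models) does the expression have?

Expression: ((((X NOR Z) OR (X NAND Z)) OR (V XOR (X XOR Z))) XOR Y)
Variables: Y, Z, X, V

Satisfying assignments: (0,0,0,0), (0,0,0,1), (0,0,1,0), (0,0,1,1), (0,1,0,0), (0,1,0,1), (0,1,1,1), (1,1,1,0)
Count: 8 out of 16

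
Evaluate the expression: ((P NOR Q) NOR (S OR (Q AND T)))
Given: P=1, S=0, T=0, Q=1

Substituting: ((1 NOR 1) NOR (0 OR (1 AND 0)))
= 1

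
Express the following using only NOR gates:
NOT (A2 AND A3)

(((A2 NOR A2) NOR (A3 NOR A3)) NOR ((A2 NOR A2) NOR (A3 NOR A3)))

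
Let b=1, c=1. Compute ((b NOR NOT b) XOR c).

Substituting: ((1 NOR NOT 1) XOR 1)
= 1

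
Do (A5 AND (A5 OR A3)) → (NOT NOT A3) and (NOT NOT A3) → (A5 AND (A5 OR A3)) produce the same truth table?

No, Converse is not equivalent to original (counterexample: A3=0, A5=1)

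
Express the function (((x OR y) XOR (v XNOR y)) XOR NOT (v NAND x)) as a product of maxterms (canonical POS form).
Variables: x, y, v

ΠM(1, 3, 4, 5) = (x OR y OR NOT v) AND (x OR NOT y OR NOT v) AND (NOT x OR y OR v) AND (NOT x OR y OR NOT v)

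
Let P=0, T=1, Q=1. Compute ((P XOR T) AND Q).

Substituting: ((0 XOR 1) AND 1)
= 1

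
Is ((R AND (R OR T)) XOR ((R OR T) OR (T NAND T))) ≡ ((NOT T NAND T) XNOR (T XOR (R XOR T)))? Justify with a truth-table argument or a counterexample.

No. Counterexample: with T=0, R=0, Expression 1 = 1 but Expression 2 = 0.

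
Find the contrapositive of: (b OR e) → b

Contrapositive: NOT b → NOT (b OR e)
Note: A statement and its contrapositive are logically equivalent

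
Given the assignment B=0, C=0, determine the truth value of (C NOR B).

Substituting: (0 NOR 0)
= 1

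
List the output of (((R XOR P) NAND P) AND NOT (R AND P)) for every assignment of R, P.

R | P | Output
--------------
0 | 0 | 1
0 | 1 | 0
1 | 0 | 1
1 | 1 | 0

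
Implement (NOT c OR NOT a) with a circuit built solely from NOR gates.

(((c NOR c) NOR (a NOR a)) NOR ((c NOR c) NOR (a NOR a)))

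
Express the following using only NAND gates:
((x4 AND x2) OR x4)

((((x4 NAND x2) NAND (x4 NAND x2)) NAND ((x4 NAND x2) NAND (x4 NAND x2))) NAND (x4 NAND x4))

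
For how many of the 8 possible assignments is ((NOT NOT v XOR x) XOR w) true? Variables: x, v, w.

Satisfying assignments: (0,0,1), (0,1,0), (1,0,0), (1,1,1)
Count: 4 out of 8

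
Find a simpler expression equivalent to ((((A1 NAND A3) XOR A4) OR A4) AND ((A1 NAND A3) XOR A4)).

By absorption (E AND (E OR v) = E):
= ((A1 NAND A3) XOR A4)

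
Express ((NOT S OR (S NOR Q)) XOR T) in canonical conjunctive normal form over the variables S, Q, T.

(S OR Q OR NOT T) AND (S OR NOT Q OR NOT T) AND (NOT S OR Q OR T) AND (NOT S OR NOT Q OR T)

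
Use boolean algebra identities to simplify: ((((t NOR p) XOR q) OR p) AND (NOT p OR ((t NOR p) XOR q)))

By distribution ((E OR v) AND (E OR NOT v) = E):
= ((t NOR p) XOR q)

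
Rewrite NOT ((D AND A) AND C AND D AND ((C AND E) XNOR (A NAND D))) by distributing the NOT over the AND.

NOT (D AND A) OR NOT C OR NOT D OR NOT ((C AND E) XNOR (A NAND D))
De Morgan's: NOT(AND of terms) = OR of negations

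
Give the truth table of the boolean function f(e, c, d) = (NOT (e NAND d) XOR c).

e | c | d | Output
------------------
0 | 0 | 0 | 0
0 | 0 | 1 | 0
0 | 1 | 0 | 1
0 | 1 | 1 | 1
1 | 0 | 0 | 0
1 | 0 | 1 | 1
1 | 1 | 0 | 1
1 | 1 | 1 | 0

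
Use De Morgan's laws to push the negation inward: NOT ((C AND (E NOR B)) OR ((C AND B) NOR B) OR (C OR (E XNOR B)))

NOT (C AND (E NOR B)) AND NOT ((C AND B) NOR B) AND NOT (C OR (E XNOR B))
De Morgan's: NOT(OR of terms) = AND of negations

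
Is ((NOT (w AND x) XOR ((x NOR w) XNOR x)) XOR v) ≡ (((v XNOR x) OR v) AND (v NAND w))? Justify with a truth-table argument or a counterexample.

No. Counterexample: with v=0, x=0, w=1, Expression 1 = 0 but Expression 2 = 1.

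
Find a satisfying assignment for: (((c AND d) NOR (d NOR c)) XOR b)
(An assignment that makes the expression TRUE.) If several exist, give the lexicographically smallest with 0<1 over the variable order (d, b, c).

d=0, b=0, c=1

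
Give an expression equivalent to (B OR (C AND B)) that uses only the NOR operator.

((B NOR ((C NOR C) NOR (B NOR B))) NOR (B NOR ((C NOR C) NOR (B NOR B))))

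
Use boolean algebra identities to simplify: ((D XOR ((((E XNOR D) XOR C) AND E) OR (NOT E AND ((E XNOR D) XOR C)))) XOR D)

By XOR self-cancellation ((E XOR v) XOR v = E) then distribution ((E AND v) OR (E AND NOT v) = E):
= ((E XNOR D) XOR C)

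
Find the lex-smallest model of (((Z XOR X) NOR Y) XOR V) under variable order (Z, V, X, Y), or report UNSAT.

Z=0, V=0, X=0, Y=0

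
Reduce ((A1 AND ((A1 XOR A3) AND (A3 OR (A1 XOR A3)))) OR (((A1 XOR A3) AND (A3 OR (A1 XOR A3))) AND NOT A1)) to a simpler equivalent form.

By distribution ((E AND v) OR (E AND NOT v) = E) then absorption (E AND (E OR v) = E):
= (A1 XOR A3)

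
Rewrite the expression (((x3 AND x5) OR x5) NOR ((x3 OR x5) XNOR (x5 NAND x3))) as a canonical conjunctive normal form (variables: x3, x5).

(x3 OR NOT x5) AND (NOT x3 OR x5) AND (NOT x3 OR NOT x5)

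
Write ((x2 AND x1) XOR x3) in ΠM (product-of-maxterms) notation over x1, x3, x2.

ΠM(0, 1, 4, 7) = (x1 OR x3 OR x2) AND (x1 OR x3 OR NOT x2) AND (NOT x1 OR x3 OR x2) AND (NOT x1 OR NOT x3 OR NOT x2)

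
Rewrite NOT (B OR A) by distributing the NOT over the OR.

NOT B AND NOT A
De Morgan's: NOT(OR of terms) = AND of negations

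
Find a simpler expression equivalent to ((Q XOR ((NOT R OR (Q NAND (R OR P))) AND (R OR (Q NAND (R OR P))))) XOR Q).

By XOR self-cancellation ((E XOR v) XOR v = E) then distribution ((E OR v) AND (E OR NOT v) = E):
= (Q NAND (R OR P))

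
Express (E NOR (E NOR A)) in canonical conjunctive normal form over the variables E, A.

(E OR A) AND (NOT E OR A) AND (NOT E OR NOT A)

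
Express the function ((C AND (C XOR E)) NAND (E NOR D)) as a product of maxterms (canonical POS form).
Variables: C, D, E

ΠM(4) = (NOT C OR D OR E)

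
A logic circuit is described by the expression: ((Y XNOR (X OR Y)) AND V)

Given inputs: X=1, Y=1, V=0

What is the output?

Substituting: ((1 XNOR (1 OR 1)) AND 0)
= 0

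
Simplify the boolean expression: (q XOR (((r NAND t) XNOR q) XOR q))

By XOR self-cancellation ((E XOR v) XOR v = E):
= ((r NAND t) XNOR q)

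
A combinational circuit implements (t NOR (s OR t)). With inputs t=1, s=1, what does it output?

Substituting: (1 NOR (1 OR 1))
= 0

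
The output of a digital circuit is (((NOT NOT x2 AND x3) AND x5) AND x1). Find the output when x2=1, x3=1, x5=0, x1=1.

Substituting: (((NOT NOT 1 AND 1) AND 0) AND 1)
= 0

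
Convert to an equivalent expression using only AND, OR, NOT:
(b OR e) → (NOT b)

NOT (b OR e) OR (NOT b)
(Implication elimination: A → B = NOT A OR B)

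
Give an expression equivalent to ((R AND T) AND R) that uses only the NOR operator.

((((R NOR R) NOR (T NOR T)) NOR ((R NOR R) NOR (T NOR T))) NOR (R NOR R))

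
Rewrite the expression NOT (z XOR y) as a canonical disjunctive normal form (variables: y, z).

(NOT y AND NOT z) OR (y AND z)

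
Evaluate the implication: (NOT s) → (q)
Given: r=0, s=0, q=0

Antecedent (NOT s) = 1; consequent (q) = 0.
1 → 0 = 0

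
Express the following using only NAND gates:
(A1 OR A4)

((A1 NAND A1) NAND (A4 NAND A4))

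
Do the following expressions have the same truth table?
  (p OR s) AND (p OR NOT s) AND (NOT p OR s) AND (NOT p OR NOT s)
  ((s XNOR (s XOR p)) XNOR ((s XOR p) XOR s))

Yes, they are equivalent — the two output columns agree on all 4 assignments:
p | s | Expression 1 | Expression 2
-----------------------------------
0 | 0 | 0 | 0
0 | 1 | 0 | 0
1 | 0 | 0 | 0
1 | 1 | 0 | 0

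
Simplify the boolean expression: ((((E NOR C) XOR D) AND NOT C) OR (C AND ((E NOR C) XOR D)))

By distribution ((E AND v) OR (E AND NOT v) = E):
= ((E NOR C) XOR D)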